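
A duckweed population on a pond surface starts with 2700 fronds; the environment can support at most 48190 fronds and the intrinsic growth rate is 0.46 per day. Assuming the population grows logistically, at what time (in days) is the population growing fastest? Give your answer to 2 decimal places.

Logistic growth is fastest at N = K/2 = 24095.
A = (K − N₀)/N₀ = 16.848. Set K/(1 + A·e^(−rt)) = K/2 → A·e^(−rt) = 1.
e^(−0.46t) = 1/16.848 = 0.0593537, so t = ln(16.848)/0.46 = 2.8242/0.46 = 6.1397.

6.14 days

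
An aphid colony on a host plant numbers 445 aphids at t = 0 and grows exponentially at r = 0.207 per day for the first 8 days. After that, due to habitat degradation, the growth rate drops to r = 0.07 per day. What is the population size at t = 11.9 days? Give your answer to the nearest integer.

Phase 1: N(8) = 445·e^(0.207×8) = 445·e^1.656 = 2331.05.
Phase 2 runs for 11.9 − 8 = 3.9 days at r = 0.07.
N(11.9) = 2331.05·e^(0.07×3.9) = 2331.05·e^0.273 = 3062.77.

3063 aphids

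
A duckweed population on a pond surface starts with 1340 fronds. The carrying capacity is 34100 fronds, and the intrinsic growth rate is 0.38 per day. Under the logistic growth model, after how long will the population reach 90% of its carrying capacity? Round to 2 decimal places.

14.19 days

A = (K − N₀)/N₀ = (34100 − 1340)/1340 = 24.448.
Solve 34100/(1 + 24.448·e^(−0.38t)) = 30690: 1 + 24.448·e^(−0.38t) = 1.1111, so e^(−0.38t) = 0.00454484.
−0.38·t = ln(0.00454484) = -5.3938, so t = 5.3938/0.38 = 14.194.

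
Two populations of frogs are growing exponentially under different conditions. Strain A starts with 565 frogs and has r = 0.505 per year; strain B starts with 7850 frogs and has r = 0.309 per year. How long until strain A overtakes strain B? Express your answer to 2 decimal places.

Set 565·e^(0.505t) = 7850·e^(0.309t).
e^((0.505 − 0.309)t) = 7850/565 → e^(0.196·t) = 13.894.
0.196·t = ln(13.894) = 2.6314, so t = 2.6314/0.196 = 13.426.

13.43 years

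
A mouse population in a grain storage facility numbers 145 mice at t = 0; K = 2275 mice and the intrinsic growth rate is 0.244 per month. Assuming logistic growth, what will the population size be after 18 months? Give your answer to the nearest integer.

A = (K − N₀)/N₀ = (2275 − 145)/145 = 14.69.
N(t) = K/(1 + A·e^(−rt)) = 2275/(1 + 14.69×e^(−0.244×18)).
e^(−4.392) = 0.012376; denominator = 1 + 14.69×0.012376 = 1.1818.
N = 2275/1.1818 = 1925.03.

1925 mice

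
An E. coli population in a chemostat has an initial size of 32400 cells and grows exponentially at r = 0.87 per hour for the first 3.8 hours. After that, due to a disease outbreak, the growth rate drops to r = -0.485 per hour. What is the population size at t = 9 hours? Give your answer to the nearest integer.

Phase 1: N(3.8) = 32400·e^(0.87×3.8) = 32400·e^3.306 = 883736.
Phase 2 runs for 9 − 3.8 = 5.2 hours at r = -0.485.
N(9) = 883736·e^(-0.485×5.2) = 883736·e^-2.522 = 70963.

70963 cells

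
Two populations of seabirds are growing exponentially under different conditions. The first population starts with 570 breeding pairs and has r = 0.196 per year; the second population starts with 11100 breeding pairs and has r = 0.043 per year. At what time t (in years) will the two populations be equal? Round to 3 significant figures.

Set 570·e^(0.196t) = 11100·e^(0.043t).
e^((0.196 − 0.043)t) = 11100/570 → e^(0.153·t) = 19.474.
0.153·t = ln(19.474) = 2.9691, so t = 2.9691/0.153 = 19.406.

19.4 years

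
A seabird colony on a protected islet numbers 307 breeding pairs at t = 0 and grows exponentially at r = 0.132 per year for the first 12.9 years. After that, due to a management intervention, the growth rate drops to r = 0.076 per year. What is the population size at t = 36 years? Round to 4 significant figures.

Phase 1: N(12.9) = 307·e^(0.132×12.9) = 307·e^1.703 = 1685.21.
Phase 2 runs for 36 − 12.9 = 23.1 years at r = 0.076.
N(36) = 1685.21·e^(0.076×23.1) = 1685.21·e^1.756 = 9752.2.

9752 breeding pairs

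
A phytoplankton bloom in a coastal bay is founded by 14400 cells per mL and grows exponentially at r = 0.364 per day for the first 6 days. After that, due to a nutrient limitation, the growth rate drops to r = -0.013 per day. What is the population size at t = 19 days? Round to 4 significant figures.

108000 cells per mL

Phase 1: N(6) = 14400·e^(0.364×6) = 14400·e^2.184 = 127897.
Phase 2 runs for 19 − 6 = 13 days at r = -0.013.
N(19) = 127897·e^(-0.013×13) = 127897·e^-0.169 = 108010.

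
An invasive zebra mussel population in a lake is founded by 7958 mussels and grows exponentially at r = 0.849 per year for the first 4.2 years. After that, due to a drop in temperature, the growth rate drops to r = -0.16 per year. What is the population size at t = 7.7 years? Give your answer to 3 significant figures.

Phase 1: N(4.2) = 7958·e^(0.849×4.2) = 7958·e^3.566 = 281456.
Phase 2 runs for 7.7 − 4.2 = 3.5 years at r = -0.16.
N(7.7) = 281456·e^(-0.16×3.5) = 281456·e^-0.56 = 160770.

161000 mussels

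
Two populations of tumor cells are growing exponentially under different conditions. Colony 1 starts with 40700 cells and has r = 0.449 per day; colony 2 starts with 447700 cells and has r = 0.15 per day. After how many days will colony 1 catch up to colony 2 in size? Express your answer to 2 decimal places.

8.02 days

Set 40700·e^(0.449t) = 447700·e^(0.15t).
e^((0.449 − 0.15)t) = 447700/40700 → e^(0.299·t) = 11.
0.299·t = ln(11) = 2.3979, so t = 2.3979/0.299 = 8.0197.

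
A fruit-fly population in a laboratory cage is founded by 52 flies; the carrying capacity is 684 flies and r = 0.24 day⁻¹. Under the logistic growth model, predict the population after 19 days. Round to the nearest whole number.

A = (K − N₀)/N₀ = (684 − 52)/52 = 12.154.
N(t) = K/(1 + A·e^(−rt)) = 684/(1 + 12.154×e^(−0.24×19)).
e^(−4.56) = 0.010462; denominator = 1 + 12.154×0.010462 = 1.1272.
N = 684/1.1272 = 606.838.

607 flies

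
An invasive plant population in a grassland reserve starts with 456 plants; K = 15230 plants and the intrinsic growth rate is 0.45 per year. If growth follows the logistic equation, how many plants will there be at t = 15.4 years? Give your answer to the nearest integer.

14762 plants

A = (K − N₀)/N₀ = (15230 − 456)/456 = 32.399.
N(t) = K/(1 + A·e^(−rt)) = 15230/(1 + 32.399×e^(−0.45×15.4)).
e^(−6.93) = 0.000978; denominator = 1 + 32.399×0.000978 = 1.0317.
N = 15230/1.0317 = 14762.2.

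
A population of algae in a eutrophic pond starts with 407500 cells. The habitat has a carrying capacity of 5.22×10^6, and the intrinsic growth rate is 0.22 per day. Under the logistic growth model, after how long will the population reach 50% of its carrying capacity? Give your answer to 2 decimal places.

11.22 days

A = (K − N₀)/N₀ = (5.22×10^6 − 407500)/407500 = 11.81.
Solve 5.22×10^6/(1 + 11.81·e^(−0.22t)) = 2.61×10^6: 1 + 11.81·e^(−0.22t) = 2, so e^(−0.22t) = 0.0846753.
−0.22·t = ln(0.0846753) = -2.4689, so t = 2.4689/0.22 = 11.222.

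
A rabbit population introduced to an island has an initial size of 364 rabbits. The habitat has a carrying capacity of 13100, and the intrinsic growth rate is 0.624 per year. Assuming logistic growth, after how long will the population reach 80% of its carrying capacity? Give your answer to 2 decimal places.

7.92 years

A = (K − N₀)/N₀ = (13100 − 364)/364 = 34.989.
Solve 13100/(1 + 34.989·e^(−0.624t)) = 10480: 1 + 34.989·e^(−0.624t) = 1.25, so e^(−0.624t) = 0.0071451.
−0.624·t = ln(0.0071451) = -4.9413, so t = 4.9413/0.624 = 7.9188.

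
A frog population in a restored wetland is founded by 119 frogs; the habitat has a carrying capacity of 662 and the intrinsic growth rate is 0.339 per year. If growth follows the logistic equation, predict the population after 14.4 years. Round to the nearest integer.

640 frogs

A = (K − N₀)/N₀ = (662 − 119)/119 = 4.563.
N(t) = K/(1 + A·e^(−rt)) = 662/(1 + 4.563×e^(−0.339×14.4)).
e^(−4.882) = 0.0075849; denominator = 1 + 4.563×0.0075849 = 1.0346.
N = 662/1.0346 = 639.855.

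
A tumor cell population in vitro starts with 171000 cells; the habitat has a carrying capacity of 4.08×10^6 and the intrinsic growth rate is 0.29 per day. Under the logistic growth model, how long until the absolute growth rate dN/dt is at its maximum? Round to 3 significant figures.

Logistic growth is fastest at N = K/2 = 2.04×10^6.
A = (K − N₀)/N₀ = 22.86. Set K/(1 + A·e^(−rt)) = K/2 → A·e^(−rt) = 1.
e^(−0.29t) = 1/22.86 = 0.0437452, so t = ln(22.86)/0.29 = 3.1294/0.29 = 10.791.

10.8 days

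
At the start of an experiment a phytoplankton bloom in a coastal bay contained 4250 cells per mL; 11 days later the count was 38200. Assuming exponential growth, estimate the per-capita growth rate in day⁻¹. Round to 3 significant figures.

0.200 per day

From N(t) = N₀·e^(rt): e^(r·11) = 38200/4250 = 8.9882.
r·11 = ln(8.9882) = 2.1959, so r = 2.1959/11 = 0.19963.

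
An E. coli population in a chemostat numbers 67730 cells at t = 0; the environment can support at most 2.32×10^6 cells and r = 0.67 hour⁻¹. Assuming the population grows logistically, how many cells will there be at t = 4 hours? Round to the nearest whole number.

707322 cells

A = (K − N₀)/N₀ = (2.32×10^6 − 67730)/67730 = 33.254.
N(t) = K/(1 + A·e^(−rt)) = 2.32×10^6/(1 + 33.254×e^(−0.67×4)).
e^(−2.68) = 0.068563; denominator = 1 + 33.254×0.068563 = 3.28.
N = 2.32×10^6/3.28 = 707322.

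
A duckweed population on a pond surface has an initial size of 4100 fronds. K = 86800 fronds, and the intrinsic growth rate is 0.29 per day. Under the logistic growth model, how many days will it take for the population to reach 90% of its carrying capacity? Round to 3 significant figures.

17.9 days

A = (K − N₀)/N₀ = (86800 − 4100)/4100 = 20.171.
Solve 86800/(1 + 20.171·e^(−0.29t)) = 78120: 1 + 20.171·e^(−0.29t) = 1.1111, so e^(−0.29t) = 0.00550853.
−0.29·t = ln(0.00550853) = -5.2015, so t = 5.2015/0.29 = 17.936.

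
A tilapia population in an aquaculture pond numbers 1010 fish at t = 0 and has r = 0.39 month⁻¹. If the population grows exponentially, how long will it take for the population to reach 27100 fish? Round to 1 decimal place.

Set N₀·e^(rt) = 27100: e^(0.39·t) = 27100/1010 = 26.832.
0.39·t = ln(26.832) = 3.2896, so t = 3.2896/0.39 = 8.4348.

8.4 months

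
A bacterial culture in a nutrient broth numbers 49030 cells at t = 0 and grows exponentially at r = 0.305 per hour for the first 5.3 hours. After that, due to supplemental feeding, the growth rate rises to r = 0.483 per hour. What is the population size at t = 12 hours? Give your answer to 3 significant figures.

Phase 1: N(5.3) = 49030·e^(0.305×5.3) = 49030·e^1.616 = 246887.
Phase 2 runs for 12 − 5.3 = 6.7 hours at r = 0.483.
N(12) = 246887·e^(0.483×6.7) = 246887·e^3.236 = 6.279417×10^6.

6280000 cells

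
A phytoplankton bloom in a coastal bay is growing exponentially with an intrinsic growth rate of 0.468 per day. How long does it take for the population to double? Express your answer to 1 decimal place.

1.5 days

Doubling time t_d = ln(2)/r = 0.6931/0.468 = 1.4811.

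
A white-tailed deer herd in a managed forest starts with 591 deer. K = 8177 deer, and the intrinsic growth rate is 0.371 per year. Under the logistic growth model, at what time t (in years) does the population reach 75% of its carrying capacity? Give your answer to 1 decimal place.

A = (K − N₀)/N₀ = (8177 − 591)/591 = 12.836.
Solve 8177/(1 + 12.836·e^(−0.371t)) = 6132.75: 1 + 12.836·e^(−0.371t) = 1.3333, so e^(−0.371t) = 0.0259689.
−0.371·t = ln(0.0259689) = -3.6509, so t = 3.6509/0.371 = 9.8406.

9.8 years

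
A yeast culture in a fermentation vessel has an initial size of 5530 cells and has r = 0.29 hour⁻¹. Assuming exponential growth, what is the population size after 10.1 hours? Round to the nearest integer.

N(t) = N₀·e^(rt) = 5530 × e^(0.29×10.1) = 5530 × e^2.929.
e^2.929 ≈ 18.709, so N ≈ 5530 × 18.709 = 103460.

103460 cells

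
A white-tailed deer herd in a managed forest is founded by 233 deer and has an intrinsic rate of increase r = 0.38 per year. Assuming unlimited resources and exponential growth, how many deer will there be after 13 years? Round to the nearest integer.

32566 deer

N(t) = N₀·e^(rt) = 233 × e^(0.38×13) = 233 × e^4.94.
e^4.94 ≈ 139.77, so N ≈ 233 × 139.77 = 32566.5.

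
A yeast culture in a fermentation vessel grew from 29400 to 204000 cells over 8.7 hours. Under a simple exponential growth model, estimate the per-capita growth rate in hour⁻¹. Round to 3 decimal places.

From N(t) = N₀·e^(rt): e^(r·8.7) = 204000/29400 = 6.9388.
r·8.7 = ln(6.9388) = 1.9371, so r = 1.9371/8.7 = 0.22266.

0.223 per hour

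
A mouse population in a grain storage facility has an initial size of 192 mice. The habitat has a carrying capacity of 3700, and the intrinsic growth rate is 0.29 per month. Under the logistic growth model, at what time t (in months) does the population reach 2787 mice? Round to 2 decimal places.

13.87 months

A = (K − N₀)/N₀ = (3700 − 192)/192 = 18.271.
Solve 3700/(1 + 18.271·e^(−0.29t)) = 2787: 1 + 18.271·e^(−0.29t) = 1.3276, so e^(−0.29t) = 0.0179298.
−0.29·t = ln(0.0179298) = -4.0213, so t = 4.0213/0.29 = 13.867.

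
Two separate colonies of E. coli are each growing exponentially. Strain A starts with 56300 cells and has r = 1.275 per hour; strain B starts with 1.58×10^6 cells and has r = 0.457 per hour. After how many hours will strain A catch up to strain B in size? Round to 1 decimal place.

4.1 hours

Set 56300·e^(1.275t) = 1.58×10^6·e^(0.457t).
e^((1.275 − 0.457)t) = 1.58×10^6/56300 → e^(0.818·t) = 28.064.
0.818·t = ln(28.064) = 3.3345, so t = 3.3345/0.818 = 4.0764.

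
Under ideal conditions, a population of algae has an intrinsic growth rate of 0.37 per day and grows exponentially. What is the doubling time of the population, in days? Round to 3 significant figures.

Doubling time t_d = ln(2)/r = 0.6931/0.37 = 1.8734.

1.87 days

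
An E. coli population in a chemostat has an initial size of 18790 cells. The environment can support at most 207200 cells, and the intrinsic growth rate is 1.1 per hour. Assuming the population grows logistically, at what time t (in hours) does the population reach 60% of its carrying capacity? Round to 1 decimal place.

A = (K − N₀)/N₀ = (207200 − 18790)/18790 = 10.027.
Solve 207200/(1 + 10.027·e^(−1.1t)) = 124320: 1 + 10.027·e^(−1.1t) = 1.6667, so e^(−1.1t) = 0.0664862.
−1.1·t = ln(0.0664862) = -2.7108, so t = 2.7108/1.1 = 2.4643.

2.5 hours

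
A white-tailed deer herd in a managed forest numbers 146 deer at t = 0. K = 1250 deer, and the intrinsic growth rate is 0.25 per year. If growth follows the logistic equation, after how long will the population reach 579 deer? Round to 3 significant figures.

7.50 years

A = (K − N₀)/N₀ = (1250 − 146)/146 = 7.5616.
Solve 1250/(1 + 7.5616·e^(−0.25t)) = 579: 1 + 7.5616·e^(−0.25t) = 2.1589, so e^(−0.25t) = 0.15326.
−0.25·t = ln(0.15326) = -1.8756, so t = 1.8756/0.25 = 7.5025.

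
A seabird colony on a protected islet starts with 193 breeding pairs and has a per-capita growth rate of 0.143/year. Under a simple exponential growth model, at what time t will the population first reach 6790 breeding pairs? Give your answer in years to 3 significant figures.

Set N₀·e^(rt) = 6790: e^(0.143·t) = 6790/193 = 35.181.
0.143·t = ln(35.181) = 3.5605, so t = 3.5605/0.143 = 24.899.

24.9 years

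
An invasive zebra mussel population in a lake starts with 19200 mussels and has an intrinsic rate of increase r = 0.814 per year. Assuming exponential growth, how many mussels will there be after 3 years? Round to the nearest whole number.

N(t) = N₀·e^(rt) = 19200 × e^(0.814×3) = 19200 × e^2.442.
e^2.442 ≈ 11.496, so N ≈ 19200 × 11.496 = 220723.

220723 mussels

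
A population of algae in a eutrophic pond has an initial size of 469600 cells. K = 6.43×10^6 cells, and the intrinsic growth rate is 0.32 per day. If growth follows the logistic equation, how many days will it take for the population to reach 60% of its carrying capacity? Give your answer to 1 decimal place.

9.2 days

A = (K − N₀)/N₀ = (6.43×10^6 − 469600)/469600 = 12.693.
Solve 6.43×10^6/(1 + 12.693·e^(−0.32t)) = 3.858×10^6: 1 + 12.693·e^(−0.32t) = 1.6667, so e^(−0.32t) = 0.0525244.
−0.32·t = ln(0.0525244) = -2.9465, so t = 2.9465/0.32 = 9.2077.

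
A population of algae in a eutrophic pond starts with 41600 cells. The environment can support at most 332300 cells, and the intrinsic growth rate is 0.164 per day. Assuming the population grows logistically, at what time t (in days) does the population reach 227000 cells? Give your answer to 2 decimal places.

A = (K − N₀)/N₀ = (332300 − 41600)/41600 = 6.988.
Solve 332300/(1 + 6.988·e^(−0.164t)) = 227000: 1 + 6.988·e^(−0.164t) = 1.4639, so e^(−0.164t) = 0.0663821.
−0.164·t = ln(0.0663821) = -2.7123, so t = 2.7123/0.164 = 16.539.

16.54 days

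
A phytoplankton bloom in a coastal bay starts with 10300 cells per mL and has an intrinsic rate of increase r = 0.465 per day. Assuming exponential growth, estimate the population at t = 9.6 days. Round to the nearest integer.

N(t) = N₀·e^(rt) = 10300 × e^(0.465×9.6) = 10300 × e^4.464.
e^4.464 ≈ 86.834, so N ≈ 10300 × 86.834 = 894392.

894392 cells per mL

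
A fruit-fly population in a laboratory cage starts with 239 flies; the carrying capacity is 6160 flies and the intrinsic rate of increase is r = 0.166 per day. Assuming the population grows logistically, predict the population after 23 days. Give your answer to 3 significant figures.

A = (K − N₀)/N₀ = (6160 − 239)/239 = 24.774.
N(t) = K/(1 + A·e^(−rt)) = 6160/(1 + 24.774×e^(−0.166×23)).
e^(−3.818) = 0.021972; denominator = 1 + 24.774×0.021972 = 1.5443.
N = 6160/1.5443 = 3988.79.

3990 flies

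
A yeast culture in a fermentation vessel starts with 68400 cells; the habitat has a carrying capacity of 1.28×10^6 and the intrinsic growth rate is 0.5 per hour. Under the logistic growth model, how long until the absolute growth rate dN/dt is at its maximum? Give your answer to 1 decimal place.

Logistic growth is fastest at N = K/2 = 640000.
A = (K − N₀)/N₀ = 17.713. Set K/(1 + A·e^(−rt)) = K/2 → A·e^(−rt) = 1.
e^(−0.5t) = 1/17.713 = 0.0564543, so t = ln(17.713)/0.5 = 2.8743/0.5 = 5.7486.

5.7 hours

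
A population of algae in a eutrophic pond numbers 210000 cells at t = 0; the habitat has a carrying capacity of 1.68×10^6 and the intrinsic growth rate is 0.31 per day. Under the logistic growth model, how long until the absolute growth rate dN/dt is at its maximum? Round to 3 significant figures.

6.28 days

Logistic growth is fastest at N = K/2 = 840000.
A = (K − N₀)/N₀ = 7. Set K/(1 + A·e^(−rt)) = K/2 → A·e^(−rt) = 1.
e^(−0.31t) = 1/7 = 0.142857, so t = ln(7)/0.31 = 1.9459/0.31 = 6.2771.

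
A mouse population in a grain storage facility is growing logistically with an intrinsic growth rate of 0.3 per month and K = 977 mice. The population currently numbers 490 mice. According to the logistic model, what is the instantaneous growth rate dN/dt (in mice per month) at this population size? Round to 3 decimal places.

dN/dt = rN(1 − N/K) = 0.3 × 490 × (1 − 490/977).
1 − 490/977 = 0.49846; dN/dt = 0.3 × 490 × 0.49846 = 73.274.

73.274 mice per month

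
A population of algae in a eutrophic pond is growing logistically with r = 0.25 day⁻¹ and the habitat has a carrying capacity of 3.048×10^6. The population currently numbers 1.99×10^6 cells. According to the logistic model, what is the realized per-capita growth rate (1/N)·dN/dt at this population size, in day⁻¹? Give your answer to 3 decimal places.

(1/N)·dN/dt = r(1 − N/K) = 0.25 × (1 − 1.99×10^6/3.048×10^6).
= 0.25 × 0.34711 = 0.086778.

0.087 per day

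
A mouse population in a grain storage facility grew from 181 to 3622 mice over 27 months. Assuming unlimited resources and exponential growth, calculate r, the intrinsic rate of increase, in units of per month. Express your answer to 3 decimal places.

0.111 per month

From N(t) = N₀·e^(rt): e^(r·27) = 3622/181 = 20.011.
r·27 = ln(20.011) = 2.9963, so r = 2.9963/27 = 0.11097.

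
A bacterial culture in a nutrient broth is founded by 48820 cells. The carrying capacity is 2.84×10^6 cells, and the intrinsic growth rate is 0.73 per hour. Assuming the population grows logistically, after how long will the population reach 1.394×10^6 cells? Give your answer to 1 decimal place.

5.5 hours

A = (K − N₀)/N₀ = (2.84×10^6 − 48820)/48820 = 57.173.
Solve 2.84×10^6/(1 + 57.173·e^(−0.73t)) = 1.394×10^6: 1 + 57.173·e^(−0.73t) = 2.0373, so e^(−0.73t) = 0.0181433.
−0.73·t = ln(0.0181433) = -4.0095, so t = 4.0095/0.73 = 5.4924.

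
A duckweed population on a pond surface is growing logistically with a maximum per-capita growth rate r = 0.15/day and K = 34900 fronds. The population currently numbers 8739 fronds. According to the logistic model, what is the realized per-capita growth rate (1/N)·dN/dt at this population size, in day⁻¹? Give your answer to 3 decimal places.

0.112 per day

(1/N)·dN/dt = r(1 − N/K) = 0.15 × (1 − 8739/34900).
= 0.15 × 0.7496 = 0.11244.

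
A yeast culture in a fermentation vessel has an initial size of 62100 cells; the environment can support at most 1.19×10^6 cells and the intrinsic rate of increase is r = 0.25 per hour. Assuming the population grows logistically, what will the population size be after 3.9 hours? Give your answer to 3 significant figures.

A = (K − N₀)/N₀ = (1.19×10^6 − 62100)/62100 = 18.163.
N(t) = K/(1 + A·e^(−rt)) = 1.19×10^6/(1 + 18.163×e^(−0.25×3.9)).
e^(−0.975) = 0.37719; denominator = 1 + 18.163×0.37719 = 7.8508.
N = 1.19×10^6/7.8508 = 151577.

152000 cells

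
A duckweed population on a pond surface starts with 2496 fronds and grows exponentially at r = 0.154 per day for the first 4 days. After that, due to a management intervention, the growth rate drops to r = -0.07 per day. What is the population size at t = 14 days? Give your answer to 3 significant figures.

Phase 1: N(4) = 2496·e^(0.154×4) = 2496·e^0.616 = 4621.36.
Phase 2 runs for 14 − 4 = 10 days at r = -0.07.
N(14) = 4621.36·e^(-0.07×10) = 4621.36·e^-0.7 = 2294.9.

2290 fronds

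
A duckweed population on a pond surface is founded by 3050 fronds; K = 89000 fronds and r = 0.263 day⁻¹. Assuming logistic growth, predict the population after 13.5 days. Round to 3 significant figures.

A = (K − N₀)/N₀ = (89000 − 3050)/3050 = 28.18.
N(t) = K/(1 + A·e^(−rt)) = 89000/(1 + 28.18×e^(−0.263×13.5)).
e^(−3.55) = 0.02871; denominator = 1 + 28.18×0.02871 = 1.8091.
N = 89000/1.8091 = 49196.7.

49200 fronds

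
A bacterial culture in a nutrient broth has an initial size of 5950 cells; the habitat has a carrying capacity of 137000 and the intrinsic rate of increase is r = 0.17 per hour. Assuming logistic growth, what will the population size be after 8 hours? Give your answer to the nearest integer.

20592 cells

A = (K − N₀)/N₀ = (137000 − 5950)/5950 = 22.025.
N(t) = K/(1 + A·e^(−rt)) = 137000/(1 + 22.025×e^(−0.17×8)).
e^(−1.36) = 0.25666; denominator = 1 + 22.025×0.25666 = 6.653.
N = 137000/6.653 = 20592.2.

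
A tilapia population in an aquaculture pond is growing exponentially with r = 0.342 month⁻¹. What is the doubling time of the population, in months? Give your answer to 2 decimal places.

Doubling time t_d = ln(2)/r = 0.6931/0.342 = 2.0267.

2.03 months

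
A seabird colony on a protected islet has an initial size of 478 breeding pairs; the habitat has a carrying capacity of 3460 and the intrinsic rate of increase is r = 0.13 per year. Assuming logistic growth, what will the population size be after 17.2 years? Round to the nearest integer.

2076 breeding pairs

A = (K − N₀)/N₀ = (3460 − 478)/478 = 6.2385.
N(t) = K/(1 + A·e^(−rt)) = 3460/(1 + 6.2385×e^(−0.13×17.2)).
e^(−2.236) = 0.10689; denominator = 1 + 6.2385×0.10689 = 1.6668.
N = 3460/1.6668 = 2075.83.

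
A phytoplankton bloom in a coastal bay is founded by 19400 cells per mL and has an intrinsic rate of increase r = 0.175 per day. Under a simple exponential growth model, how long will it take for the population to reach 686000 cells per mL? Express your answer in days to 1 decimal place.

20.4 days

Set N₀·e^(rt) = 686000: e^(0.175·t) = 686000/19400 = 35.361.
0.175·t = ln(35.361) = 3.5656, so t = 3.5656/0.175 = 20.375.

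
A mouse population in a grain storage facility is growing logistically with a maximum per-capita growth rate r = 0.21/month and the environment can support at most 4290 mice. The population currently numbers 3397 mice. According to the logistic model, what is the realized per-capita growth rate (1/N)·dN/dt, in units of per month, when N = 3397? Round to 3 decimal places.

0.044 per month

(1/N)·dN/dt = r(1 − N/K) = 0.21 × (1 − 3397/4290).
= 0.21 × 0.20816 = 0.043713.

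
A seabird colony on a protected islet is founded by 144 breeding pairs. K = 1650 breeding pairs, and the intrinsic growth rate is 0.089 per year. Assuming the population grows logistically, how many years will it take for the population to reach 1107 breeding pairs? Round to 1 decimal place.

A = (K − N₀)/N₀ = (1650 − 144)/144 = 10.458.
Solve 1650/(1 + 10.458·e^(−0.089t)) = 1107: 1 + 10.458·e^(−0.089t) = 1.4905, so e^(−0.089t) = 0.0469018.
−0.089·t = ln(0.0469018) = -3.0597, so t = 3.0597/0.089 = 34.379.

34.4 years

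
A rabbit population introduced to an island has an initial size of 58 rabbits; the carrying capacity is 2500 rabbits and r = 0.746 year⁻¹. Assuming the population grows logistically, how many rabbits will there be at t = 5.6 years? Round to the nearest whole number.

A = (K − N₀)/N₀ = (2500 − 58)/58 = 42.103.
N(t) = K/(1 + A·e^(−rt)) = 2500/(1 + 42.103×e^(−0.746×5.6)).
e^(−4.178) = 0.015335; denominator = 1 + 42.103×0.015335 = 1.6457.
N = 2500/1.6457 = 1519.14.

1519 rabbits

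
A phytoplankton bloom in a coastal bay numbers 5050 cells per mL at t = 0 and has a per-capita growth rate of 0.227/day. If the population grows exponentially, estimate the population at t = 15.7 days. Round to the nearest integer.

178268 cells per mL

N(t) = N₀·e^(rt) = 5050 × e^(0.227×15.7) = 5050 × e^3.564.
e^3.564 ≈ 35.301, so N ≈ 5050 × 35.301 = 178268.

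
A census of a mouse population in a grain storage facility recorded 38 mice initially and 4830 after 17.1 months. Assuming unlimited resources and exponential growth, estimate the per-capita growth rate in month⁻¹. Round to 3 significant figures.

0.283 per month

From N(t) = N₀·e^(rt): e^(r·17.1) = 4830/38 = 127.11.
r·17.1 = ln(127.11) = 4.845, so r = 4.845/17.1 = 0.28333.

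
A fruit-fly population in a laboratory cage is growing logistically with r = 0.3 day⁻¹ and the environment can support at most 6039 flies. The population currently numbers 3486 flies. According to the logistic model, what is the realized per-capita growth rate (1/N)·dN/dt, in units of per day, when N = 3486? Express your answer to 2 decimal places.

(1/N)·dN/dt = r(1 − N/K) = 0.3 × (1 − 3486/6039).
= 0.3 × 0.42275 = 0.12683.

0.13 per day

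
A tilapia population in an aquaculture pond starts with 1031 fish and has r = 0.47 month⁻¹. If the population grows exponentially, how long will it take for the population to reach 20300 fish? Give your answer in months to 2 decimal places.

Set N₀·e^(rt) = 20300: e^(0.47·t) = 20300/1031 = 19.69.
0.47·t = ln(19.69) = 2.9801, so t = 2.9801/0.47 = 6.3406.

6.34 months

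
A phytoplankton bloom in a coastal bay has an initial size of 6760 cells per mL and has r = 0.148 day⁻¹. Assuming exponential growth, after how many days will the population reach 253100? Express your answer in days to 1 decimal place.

24.5 days

Set N₀·e^(rt) = 253100: e^(0.148·t) = 253100/6760 = 37.441.
0.148·t = ln(37.441) = 3.6228, so t = 3.6228/0.148 = 24.478.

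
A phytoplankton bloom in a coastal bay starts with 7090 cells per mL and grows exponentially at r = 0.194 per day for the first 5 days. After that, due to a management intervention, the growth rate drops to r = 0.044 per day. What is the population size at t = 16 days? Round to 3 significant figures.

Phase 1: N(5) = 7090·e^(0.194×5) = 7090·e^0.97 = 18703.
Phase 2 runs for 16 − 5 = 11 days at r = 0.044.
N(16) = 18703·e^(0.044×11) = 18703·e^0.484 = 30346.6.

30300 cells per mL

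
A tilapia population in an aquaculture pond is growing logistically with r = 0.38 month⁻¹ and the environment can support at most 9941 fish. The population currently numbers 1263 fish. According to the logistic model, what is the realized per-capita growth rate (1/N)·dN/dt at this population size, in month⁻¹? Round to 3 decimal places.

(1/N)·dN/dt = r(1 − N/K) = 0.38 × (1 − 1263/9941).
= 0.38 × 0.87295 = 0.33172.

0.332 per month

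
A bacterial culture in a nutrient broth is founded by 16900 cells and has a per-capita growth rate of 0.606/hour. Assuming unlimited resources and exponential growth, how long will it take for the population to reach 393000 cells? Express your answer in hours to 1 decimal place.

5.2 hours

Set N₀·e^(rt) = 393000: e^(0.606·t) = 393000/16900 = 23.254.
0.606·t = ln(23.254) = 3.1465, so t = 3.1465/0.606 = 5.1922.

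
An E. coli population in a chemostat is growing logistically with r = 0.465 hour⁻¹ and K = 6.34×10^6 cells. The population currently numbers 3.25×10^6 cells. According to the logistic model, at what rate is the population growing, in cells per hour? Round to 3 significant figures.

737000 cells per hour

dN/dt = rN(1 − N/K) = 0.465 × 3.25×10^6 × (1 − 3.25×10^6/6.34×10^6).
1 − 3.25×10^6/6.34×10^6 = 0.48738; dN/dt = 0.465 × 3.25×10^6 × 0.48738 = 7.36556×10^5.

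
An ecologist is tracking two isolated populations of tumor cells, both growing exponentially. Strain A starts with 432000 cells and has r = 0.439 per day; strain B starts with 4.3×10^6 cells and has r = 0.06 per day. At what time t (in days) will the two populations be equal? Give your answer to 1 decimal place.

6.1 days

Set 432000·e^(0.439t) = 4.3×10^6·e^(0.06t).
e^((0.439 − 0.06)t) = 4.3×10^6/432000 → e^(0.379·t) = 9.9537.
0.379·t = ln(9.9537) = 2.2979, so t = 2.2979/0.379 = 6.0632.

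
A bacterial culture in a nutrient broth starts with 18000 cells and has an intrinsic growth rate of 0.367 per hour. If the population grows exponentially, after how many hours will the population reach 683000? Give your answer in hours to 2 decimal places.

9.91 hours

Set N₀·e^(rt) = 683000: e^(0.367·t) = 683000/18000 = 37.944.
0.367·t = ln(37.944) = 3.6361, so t = 3.6361/0.367 = 9.9077.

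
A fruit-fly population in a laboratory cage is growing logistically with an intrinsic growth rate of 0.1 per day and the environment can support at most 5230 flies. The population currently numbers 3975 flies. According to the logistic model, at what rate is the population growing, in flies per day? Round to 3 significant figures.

95.4 flies per day

dN/dt = rN(1 − N/K) = 0.1 × 3975 × (1 − 3975/5230).
1 − 3975/5230 = 0.23996; dN/dt = 0.1 × 3975 × 0.23996 = 95.385.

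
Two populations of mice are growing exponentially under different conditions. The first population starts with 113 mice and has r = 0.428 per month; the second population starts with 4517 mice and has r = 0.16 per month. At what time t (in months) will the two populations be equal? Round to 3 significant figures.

13.8 months

Set 113·e^(0.428t) = 4517·e^(0.16t).
e^((0.428 − 0.16)t) = 4517/113 → e^(0.268·t) = 39.973.
0.268·t = ln(39.973) = 3.6882, so t = 3.6882/0.268 = 13.762.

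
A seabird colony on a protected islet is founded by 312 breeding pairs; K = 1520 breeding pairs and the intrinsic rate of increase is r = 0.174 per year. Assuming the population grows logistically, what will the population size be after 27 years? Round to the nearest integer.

A = (K − N₀)/N₀ = (1520 − 312)/312 = 3.8718.
N(t) = K/(1 + A·e^(−rt)) = 1520/(1 + 3.8718×e^(−0.174×27)).
e^(−4.698) = 0.0091135; denominator = 1 + 3.8718×0.0091135 = 1.0353.
N = 1520/1.0353 = 1468.19.

1468 breeding pairs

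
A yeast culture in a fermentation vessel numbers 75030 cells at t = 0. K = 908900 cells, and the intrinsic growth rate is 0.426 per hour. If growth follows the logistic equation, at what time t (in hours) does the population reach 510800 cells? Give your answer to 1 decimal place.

6.2 hours

A = (K − N₀)/N₀ = (908900 − 75030)/75030 = 11.114.
Solve 908900/(1 + 11.114·e^(−0.426t)) = 510800: 1 + 11.114·e^(−0.426t) = 1.7794, so e^(−0.426t) = 0.0701258.
−0.426·t = ln(0.0701258) = -2.6575, so t = 2.6575/0.426 = 6.2382.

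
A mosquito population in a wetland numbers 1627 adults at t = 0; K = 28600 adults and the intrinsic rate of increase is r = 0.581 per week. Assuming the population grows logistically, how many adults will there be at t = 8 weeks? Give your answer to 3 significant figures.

A = (K − N₀)/N₀ = (28600 − 1627)/1627 = 16.578.
N(t) = K/(1 + A·e^(−rt)) = 28600/(1 + 16.578×e^(−0.581×8)).
e^(−4.648) = 0.0095807; denominator = 1 + 16.578×0.0095807 = 1.1588.
N = 28600/1.1588 = 24680.

24700 adults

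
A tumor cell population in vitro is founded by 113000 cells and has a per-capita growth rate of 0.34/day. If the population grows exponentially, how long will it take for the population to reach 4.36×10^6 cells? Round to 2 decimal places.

10.74 days

Set N₀·e^(rt) = 4.36×10^6: e^(0.34·t) = 4.36×10^6/113000 = 38.584.
0.34·t = ln(38.584) = 3.6528, so t = 3.6528/0.34 = 10.744.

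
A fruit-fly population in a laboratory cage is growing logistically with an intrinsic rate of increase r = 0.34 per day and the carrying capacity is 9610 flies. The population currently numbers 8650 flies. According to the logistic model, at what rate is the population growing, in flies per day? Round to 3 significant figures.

294 flies per day

dN/dt = rN(1 − N/K) = 0.34 × 8650 × (1 − 8650/9610).
1 − 8650/9610 = 0.099896; dN/dt = 0.34 × 8650 × 0.099896 = 293.79.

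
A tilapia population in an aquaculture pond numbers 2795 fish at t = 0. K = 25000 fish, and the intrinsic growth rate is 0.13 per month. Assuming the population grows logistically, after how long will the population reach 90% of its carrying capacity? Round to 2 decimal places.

32.84 months

A = (K − N₀)/N₀ = (25000 − 2795)/2795 = 7.9445.
Solve 25000/(1 + 7.9445·e^(−0.13t)) = 22500: 1 + 7.9445·e^(−0.13t) = 1.1111, so e^(−0.13t) = 0.0139858.
−0.13·t = ln(0.0139858) = -4.2697, so t = 4.2697/0.13 = 32.844.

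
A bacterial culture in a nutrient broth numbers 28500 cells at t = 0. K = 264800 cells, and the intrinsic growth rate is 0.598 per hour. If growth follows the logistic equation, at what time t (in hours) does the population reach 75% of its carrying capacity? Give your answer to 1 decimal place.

5.4 hours

A = (K − N₀)/N₀ = (264800 − 28500)/28500 = 8.2912.
Solve 264800/(1 + 8.2912·e^(−0.598t)) = 198600: 1 + 8.2912·e^(−0.598t) = 1.3333, so e^(−0.598t) = 0.0402031.
−0.598·t = ln(0.0402031) = -3.2138, so t = 3.2138/0.598 = 5.3743.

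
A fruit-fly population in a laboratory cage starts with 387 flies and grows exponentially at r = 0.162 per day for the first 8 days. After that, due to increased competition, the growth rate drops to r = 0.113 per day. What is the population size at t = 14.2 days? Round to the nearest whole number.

Phase 1: N(8) = 387·e^(0.162×8) = 387·e^1.296 = 1414.35.
Phase 2 runs for 14.2 − 8 = 6.2 days at r = 0.113.
N(14.2) = 1414.35·e^(0.113×6.2) = 1414.35·e^0.7006 = 2849.86.

2850 flies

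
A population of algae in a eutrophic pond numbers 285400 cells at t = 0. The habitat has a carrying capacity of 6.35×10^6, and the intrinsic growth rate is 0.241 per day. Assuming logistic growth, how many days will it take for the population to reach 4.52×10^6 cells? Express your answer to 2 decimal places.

A = (K − N₀)/N₀ = (6.35×10^6 − 285400)/285400 = 21.249.
Solve 6.35×10^6/(1 + 21.249·e^(−0.241t)) = 4.52×10^6: 1 + 21.249·e^(−0.241t) = 1.4049, so e^(−0.241t) = 0.019053.
−0.241·t = ln(0.019053) = -3.9605, so t = 3.9605/0.241 = 16.434.

16.43 days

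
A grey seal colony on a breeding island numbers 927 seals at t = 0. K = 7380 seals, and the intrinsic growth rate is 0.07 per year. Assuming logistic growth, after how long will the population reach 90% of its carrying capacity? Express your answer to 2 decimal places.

59.11 years

A = (K − N₀)/N₀ = (7380 − 927)/927 = 6.9612.
Solve 7380/(1 + 6.9612·e^(−0.07t)) = 6642: 1 + 6.9612·e^(−0.07t) = 1.1111, so e^(−0.07t) = 0.0159616.
−0.07·t = ln(0.0159616) = -4.1376, so t = 4.1376/0.07 = 59.108.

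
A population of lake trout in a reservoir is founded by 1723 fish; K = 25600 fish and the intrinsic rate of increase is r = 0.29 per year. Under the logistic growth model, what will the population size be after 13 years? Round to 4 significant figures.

A = (K − N₀)/N₀ = (25600 − 1723)/1723 = 13.858.
N(t) = K/(1 + A·e^(−rt)) = 25600/(1 + 13.858×e^(−0.29×13)).
e^(−3.77) = 0.023052; denominator = 1 + 13.858×0.023052 = 1.3195.
N = 25600/1.3195 = 19402.

19400 fish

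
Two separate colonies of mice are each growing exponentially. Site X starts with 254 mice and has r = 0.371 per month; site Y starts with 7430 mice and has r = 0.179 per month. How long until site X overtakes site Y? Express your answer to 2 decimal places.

Set 254·e^(0.371t) = 7430·e^(0.179t).
e^((0.371 − 0.179)t) = 7430/254 → e^(0.192·t) = 29.252.
0.192·t = ln(29.252) = 3.3759, so t = 3.3759/0.192 = 17.583.

17.58 months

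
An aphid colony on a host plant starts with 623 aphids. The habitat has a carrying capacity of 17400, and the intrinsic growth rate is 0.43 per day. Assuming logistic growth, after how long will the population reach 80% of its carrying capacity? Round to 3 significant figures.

10.9 days

A = (K − N₀)/N₀ = (17400 − 623)/623 = 26.929.
Solve 17400/(1 + 26.929·e^(−0.43t)) = 13920: 1 + 26.929·e^(−0.43t) = 1.25, so e^(−0.43t) = 0.00928354.
−0.43·t = ln(0.00928354) = -4.6795, so t = 4.6795/0.43 = 10.883.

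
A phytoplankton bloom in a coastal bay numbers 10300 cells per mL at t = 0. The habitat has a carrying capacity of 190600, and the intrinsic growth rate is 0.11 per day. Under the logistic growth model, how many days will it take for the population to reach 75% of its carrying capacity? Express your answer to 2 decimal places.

36.01 days

A = (K − N₀)/N₀ = (190600 − 10300)/10300 = 17.505.
Solve 190600/(1 + 17.505·e^(−0.11t)) = 142950: 1 + 17.505·e^(−0.11t) = 1.3333, so e^(−0.11t) = 0.0190423.
−0.11·t = ln(0.0190423) = -3.9611, so t = 3.9611/0.11 = 36.01.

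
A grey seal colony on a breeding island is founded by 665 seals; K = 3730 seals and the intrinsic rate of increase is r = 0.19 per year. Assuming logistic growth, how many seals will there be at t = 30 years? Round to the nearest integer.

3673 seals

A = (K − N₀)/N₀ = (3730 − 665)/665 = 4.609.
N(t) = K/(1 + A·e^(−rt)) = 3730/(1 + 4.609×e^(−0.19×30)).
e^(−5.7) = 0.003346; denominator = 1 + 4.609×0.003346 = 1.0154.
N = 3730/1.0154 = 3673.35.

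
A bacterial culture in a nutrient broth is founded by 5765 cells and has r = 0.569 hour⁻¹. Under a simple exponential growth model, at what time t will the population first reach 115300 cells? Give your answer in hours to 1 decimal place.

Set N₀·e^(rt) = 115300: e^(0.569·t) = 115300/5765 = 20.
0.569·t = ln(20) = 2.9957, so t = 2.9957/0.569 = 5.2649.

5.3 hours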